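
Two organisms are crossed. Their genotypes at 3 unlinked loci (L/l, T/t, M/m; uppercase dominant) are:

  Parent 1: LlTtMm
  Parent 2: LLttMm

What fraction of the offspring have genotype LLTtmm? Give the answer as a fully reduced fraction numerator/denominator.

P(LLTtmm) = 1/16

LlTtMm gametes: LTM×1, LTm×1, LtM×1, Ltm×1, lTM×1, lTm×1, ltM×1, ltm×1
LLttMm gametes: LtM×4, Ltm×4
LlTtMm×LLttMm grid (8·8=64): LLTtMM=4 LLTtMm=8 LLTtmm=4 LLttMM=4 LLttMm=8 LLttmm=4 LlTtMM=4 LlTtMm=8 LlTtmm=4 LlttMM=4 LlttMm=8 Llttmm=4
LLTtmm hits 4/64; gcd=4; 4÷4/64÷4 = 1/16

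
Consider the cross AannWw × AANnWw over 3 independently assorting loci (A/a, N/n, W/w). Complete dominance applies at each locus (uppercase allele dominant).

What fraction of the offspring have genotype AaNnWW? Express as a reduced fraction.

P(AaNnWW) = 1/16

AannWw gametes: AnW×2, Anw×2, anW×2, anw×2
AANnWw gametes: ANW×2, ANw×2, AnW×2, Anw×2
AannWw×AANnWw grid (8·8=64): AANnWW=4 AANnWw=8 AANnww=4 AAnnWW=4 AAnnWw=8 AAnnww=4 AaNnWW=4 AaNnWw=8 AaNnww=4 AannWW=4 AannWw=8 Aannww=4
AaNnWW hits 4/64; gcd=4; 4÷4/64÷4 = 1/16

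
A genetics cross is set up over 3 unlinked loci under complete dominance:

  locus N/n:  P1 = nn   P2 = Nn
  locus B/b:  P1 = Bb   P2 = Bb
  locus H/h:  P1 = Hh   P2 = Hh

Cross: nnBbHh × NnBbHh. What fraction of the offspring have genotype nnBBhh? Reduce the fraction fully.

nnBbHh gametes: nBH×2, nBh×2, nbH×2, nbh×2
NnBbHh gametes: NBH×1, NBh×1, NbH×1, Nbh×1, nBH×1, nBh×1, nbH×1, nbh×1
nnBbHh×NnBbHh grid (8·8=64): NnBBHH=2 NnBBHh=4 NnBBhh=2 NnBbHH=4 NnBbHh=8 NnBbhh=4 NnbbHH=2 NnbbHh=4 Nnbbhh=2 nnBBHH=2 nnBBHh=4 nnBBhh=2 nnBbHH=4 nnBbHh=8 nnBbhh=4 nnbbHH=2 nnbbHh=4 nnbbhh=2
nnBBhh hits 2/64; gcd=2; 2÷2/64÷2 = 1/32

P(nnBBhh) = 1/32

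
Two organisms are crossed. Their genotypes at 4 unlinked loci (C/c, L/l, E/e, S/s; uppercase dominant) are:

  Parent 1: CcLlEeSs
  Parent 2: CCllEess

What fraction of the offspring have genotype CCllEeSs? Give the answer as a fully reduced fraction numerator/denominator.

P(CCllEeSs) = 1/16

CcLlEeSs gametes: CLES×1, CLEs×1, CLeS×1, CLes×1, ClES×1, ClEs×1, CleS×1, Cles×1, cLES×1, cLEs×1, cLeS×1, cLes×1, clES×1, clEs×1, cleS×1, cles×1
CCllEess gametes: ClEs×8, Cles×8
CcLlEeSs×CCllEess grid (16·16=256): CCLlEESs=8 CCLlEEss=8 CCLlEeSs=16 CCLlEess=16 CCLleeSs=8 CCLleess=8 CCllEESs=8 CCllEEss=8 CCllEeSs=16 CCllEess=16 CClleeSs=8 CClleess=8 CcLlEESs=8 CcLlEEss=8 CcLlEeSs=16 CcLlEess=16 CcLleeSs=8 CcLleess=8 CcllEESs=8 CcllEEss=8 CcllEeSs=16 CcllEess=16 CclleeSs=8 Cclleess=8
CCllEeSs hits 16/256; gcd=16; 16÷16/256÷16 = 1/16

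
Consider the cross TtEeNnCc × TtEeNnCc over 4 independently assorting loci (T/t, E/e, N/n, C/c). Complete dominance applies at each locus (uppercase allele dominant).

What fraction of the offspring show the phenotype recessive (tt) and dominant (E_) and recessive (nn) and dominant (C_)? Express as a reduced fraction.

TtEeNnCc gametes: TENC×1, TENc×1, TEnC×1, TEnc×1, TeNC×1, TeNc×1, TenC×1, Tenc×1, tENC×1, tENc×1, tEnC×1, tEnc×1, teNC×1, teNc×1, tenC×1, tenc×1
TtEeNnCc gametes: TENC×1, TENc×1, TEnC×1, TEnc×1, TeNC×1, TeNc×1, TenC×1, Tenc×1, tENC×1, tENc×1, tEnC×1, tEnc×1, teNC×1, teNc×1, tenC×1, tenc×1
TtEeNnCc×TtEeNnCc grid (16·16=256): TTEENNCC=1 TTEENNCc=2 TTEENNcc=1 TTEENnCC=2 TTEENnCc=4 TTEENncc=2 TTEEnnCC=1 TTEEnnCc=2 TTEEnncc=1 TTEeNNCC=2 TTEeNNCc=4 TTEeNNcc=2 TTEeNnCC=4 TTEeNnCc=8 TTEeNncc=4 TTEennCC=2 TTEennCc=4 TTEenncc=2 TTeeNNCC=1 TTeeNNCc=2 TTeeNNcc=1 TTeeNnCC=2 TTeeNnCc=4 TTeeNncc=2 TTeennCC=1 TTeennCc=2 TTeenncc=1 TtEENNCC=2 TtEENNCc=4 TtEENNcc=2 TtEENnCC=4 TtEENnCc=8 TtEENncc=4 TtEEnnCC=2 TtEEnnCc=4 TtEEnncc=2 TtEeNNCC=4 TtEeNNCc=8 TtEeNNcc=4 TtEeNnCC=8 TtEeNnCc=16 TtEeNncc=8 TtEennCC=4 TtEennCc=8 TtEenncc=4 TteeNNCC=2 TteeNNCc=4 TteeNNcc=2 TteeNnCC=4 TteeNnCc=8 TteeNncc=4 TteennCC=2 TteennCc=4 Tteenncc=2 ttEENNCC=1 ttEENNCc=2 ttEENNcc=1 ttEENnCC=2 ttEENnCc=4 ttEENncc=2 ttEEnnCC=1 ttEEnnCc=2 ttEEnncc=1 ttEeNNCC=2 ttEeNNCc=4 ttEeNNcc=2 ttEeNnCC=4 ttEeNnCc=8 ttEeNncc=4 ttEennCC=2 ttEennCc=4 ttEenncc=2 tteeNNCC=1 tteeNNCc=2 tteeNNcc=1 tteeNnCC=2 tteeNnCc=4 tteeNncc=2 tteennCC=1 tteennCc=2 tteenncc=1
tt E_ nn C_ hits 9/256; gcd=1; 9÷1/256÷1 = 9/256

P(tt E_ nn C_) = 9/256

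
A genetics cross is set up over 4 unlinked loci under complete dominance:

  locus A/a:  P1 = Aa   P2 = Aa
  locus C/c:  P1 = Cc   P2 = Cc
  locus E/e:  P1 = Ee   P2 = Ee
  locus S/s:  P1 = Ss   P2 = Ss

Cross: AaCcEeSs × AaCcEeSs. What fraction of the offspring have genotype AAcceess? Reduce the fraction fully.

P(AAcceess) = 1/256

AaCcEeSs gametes: ACES×1, ACEs×1, ACeS×1, ACes×1, AcES×1, AcEs×1, AceS×1, Aces×1, aCES×1, aCEs×1, aCeS×1, aCes×1, acES×1, acEs×1, aceS×1, aces×1
AaCcEeSs gametes: ACES×1, ACEs×1, ACeS×1, ACes×1, AcES×1, AcEs×1, AceS×1, Aces×1, aCES×1, aCEs×1, aCeS×1, aCes×1, acES×1, acEs×1, aceS×1, aces×1
AaCcEeSs×AaCcEeSs grid (16·16=256): AACCEESS=1 AACCEESs=2 AACCEEss=1 AACCEeSS=2 AACCEeSs=4 AACCEess=2 AACCeeSS=1 AACCeeSs=2 AACCeess=1 AACcEESS=2 AACcEESs=4 AACcEEss=2 AACcEeSS=4 AACcEeSs=8 AACcEess=4 AACceeSS=2 AACceeSs=4 AACceess=2 AAccEESS=1 AAccEESs=2 AAccEEss=1 AAccEeSS=2 AAccEeSs=4 AAccEess=2 AAcceeSS=1 AAcceeSs=2 AAcceess=1 AaCCEESS=2 AaCCEESs=4 AaCCEEss=2 AaCCEeSS=4 AaCCEeSs=8 AaCCEess=4 AaCCeeSS=2 AaCCeeSs=4 AaCCeess=2 AaCcEESS=4 AaCcEESs=8 AaCcEEss=4 AaCcEeSS=8 AaCcEeSs=16 AaCcEess=8 AaCceeSS=4 AaCceeSs=8 AaCceess=4 AaccEESS=2 AaccEESs=4 AaccEEss=2 AaccEeSS=4 AaccEeSs=8 AaccEess=4 AacceeSS=2 AacceeSs=4 Aacceess=2 aaCCEESS=1 aaCCEESs=2 aaCCEEss=1 aaCCEeSS=2 aaCCEeSs=4 aaCCEess=2 aaCCeeSS=1 aaCCeeSs=2 aaCCeess=1 aaCcEESS=2 aaCcEESs=4 aaCcEEss=2 aaCcEeSS=4 aaCcEeSs=8 aaCcEess=4 aaCceeSS=2 aaCceeSs=4 aaCceess=2 aaccEESS=1 aaccEESs=2 aaccEEss=1 aaccEeSS=2 aaccEeSs=4 aaccEess=2 aacceeSS=1 aacceeSs=2 aacceess=1
AAcceess hits 1/256; gcd=1; 1÷1/256÷1 = 1/256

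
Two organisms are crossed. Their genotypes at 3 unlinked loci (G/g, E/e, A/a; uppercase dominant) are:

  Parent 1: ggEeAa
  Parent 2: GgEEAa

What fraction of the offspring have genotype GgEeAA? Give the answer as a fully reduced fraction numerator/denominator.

ggEeAa gametes: gEA×2, gEa×2, geA×2, gea×2
GgEEAa gametes: GEA×2, GEa×2, gEA×2, gEa×2
ggEeAa×GgEEAa grid (8·8=64): GgEEAA=4 GgEEAa=8 GgEEaa=4 GgEeAA=4 GgEeAa=8 GgEeaa=4 ggEEAA=4 ggEEAa=8 ggEEaa=4 ggEeAA=4 ggEeAa=8 ggEeaa=4
GgEeAA hits 4/64; gcd=4; 4÷4/64÷4 = 1/16

P(GgEeAA) = 1/16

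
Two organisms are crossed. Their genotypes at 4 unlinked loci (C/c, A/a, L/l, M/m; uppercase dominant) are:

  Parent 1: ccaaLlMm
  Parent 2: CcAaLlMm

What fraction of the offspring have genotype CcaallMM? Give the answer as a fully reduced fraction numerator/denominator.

P(CcaallMM) = 1/64

ccaaLlMm gametes: caLM×4, caLm×4, calM×4, calm×4
CcAaLlMm gametes: CALM×1, CALm×1, CAlM×1, CAlm×1, CaLM×1, CaLm×1, CalM×1, Calm×1, cALM×1, cALm×1, cAlM×1, cAlm×1, caLM×1, caLm×1, calM×1, calm×1
ccaaLlMm×CcAaLlMm grid (16·16=256): CcAaLLMM=4 CcAaLLMm=8 CcAaLLmm=4 CcAaLlMM=8 CcAaLlMm=16 CcAaLlmm=8 CcAallMM=4 CcAallMm=8 CcAallmm=4 CcaaLLMM=4 CcaaLLMm=8 CcaaLLmm=4 CcaaLlMM=8 CcaaLlMm=16 CcaaLlmm=8 CcaallMM=4 CcaallMm=8 Ccaallmm=4 ccAaLLMM=4 ccAaLLMm=8 ccAaLLmm=4 ccAaLlMM=8 ccAaLlMm=16 ccAaLlmm=8 ccAallMM=4 ccAallMm=8 ccAallmm=4 ccaaLLMM=4 ccaaLLMm=8 ccaaLLmm=4 ccaaLlMM=8 ccaaLlMm=16 ccaaLlmm=8 ccaallMM=4 ccaallMm=8 ccaallmm=4
CcaallMM hits 4/256; gcd=4; 4÷4/256÷4 = 1/64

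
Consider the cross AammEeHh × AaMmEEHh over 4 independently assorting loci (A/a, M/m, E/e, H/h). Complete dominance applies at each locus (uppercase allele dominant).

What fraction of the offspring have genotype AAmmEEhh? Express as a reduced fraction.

AammEeHh gametes: AmEH×2, AmEh×2, AmeH×2, Ameh×2, amEH×2, amEh×2, ameH×2, ameh×2
AaMmEEHh gametes: AMEH×2, AMEh×2, AmEH×2, AmEh×2, aMEH×2, aMEh×2, amEH×2, amEh×2
AammEeHh×AaMmEEHh grid (16·16=256): AAMmEEHH=4 AAMmEEHh=8 AAMmEEhh=4 AAMmEeHH=4 AAMmEeHh=8 AAMmEehh=4 AAmmEEHH=4 AAmmEEHh=8 AAmmEEhh=4 AAmmEeHH=4 AAmmEeHh=8 AAmmEehh=4 AaMmEEHH=8 AaMmEEHh=16 AaMmEEhh=8 AaMmEeHH=8 AaMmEeHh=16 AaMmEehh=8 AammEEHH=8 AammEEHh=16 AammEEhh=8 AammEeHH=8 AammEeHh=16 AammEehh=8 aaMmEEHH=4 aaMmEEHh=8 aaMmEEhh=4 aaMmEeHH=4 aaMmEeHh=8 aaMmEehh=4 aammEEHH=4 aammEEHh=8 aammEEhh=4 aammEeHH=4 aammEeHh=8 aammEehh=4
AAmmEEhh hits 4/256; gcd=4; 4÷4/256÷4 = 1/64

P(AAmmEEhh) = 1/64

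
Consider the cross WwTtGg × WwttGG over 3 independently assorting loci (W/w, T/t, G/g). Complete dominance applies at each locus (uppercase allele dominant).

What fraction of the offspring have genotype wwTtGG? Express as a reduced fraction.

P(wwTtGG) = 1/16

WwTtGg gametes: WTG×1, WTg×1, WtG×1, Wtg×1, wTG×1, wTg×1, wtG×1, wtg×1
WwttGG gametes: WtG×4, wtG×4
WwTtGg×WwttGG grid (8·8=64): WWTtGG=4 WWTtGg=4 WWttGG=4 WWttGg=4 WwTtGG=8 WwTtGg=8 WwttGG=8 WwttGg=8 wwTtGG=4 wwTtGg=4 wwttGG=4 wwttGg=4
wwTtGG hits 4/64; gcd=4; 4÷4/64÷4 = 1/16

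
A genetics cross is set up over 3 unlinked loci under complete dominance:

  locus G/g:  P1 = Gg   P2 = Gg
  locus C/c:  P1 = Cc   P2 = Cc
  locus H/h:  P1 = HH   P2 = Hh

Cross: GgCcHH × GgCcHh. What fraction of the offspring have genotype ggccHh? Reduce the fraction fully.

GgCcHH gametes: GCH×2, GcH×2, gCH×2, gcH×2
GgCcHh gametes: GCH×1, GCh×1, GcH×1, Gch×1, gCH×1, gCh×1, gcH×1, gch×1
GgCcHH×GgCcHh grid (8·8=64): GGCCHH=2 GGCCHh=2 GGCcHH=4 GGCcHh=4 GGccHH=2 GGccHh=2 GgCCHH=4 GgCCHh=4 GgCcHH=8 GgCcHh=8 GgccHH=4 GgccHh=4 ggCCHH=2 ggCCHh=2 ggCcHH=4 ggCcHh=4 ggccHH=2 ggccHh=2
ggccHh hits 2/64; gcd=2; 2÷2/64÷2 = 1/32

P(ggccHh) = 1/32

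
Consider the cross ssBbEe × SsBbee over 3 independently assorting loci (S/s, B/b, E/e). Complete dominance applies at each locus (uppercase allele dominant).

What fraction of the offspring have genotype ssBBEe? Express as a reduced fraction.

ssBbEe gametes: sBE×2, sBe×2, sbE×2, sbe×2
SsBbee gametes: SBe×2, Sbe×2, sBe×2, sbe×2
ssBbEe×SsBbee grid (8·8=64): SsBBEe=4 SsBBee=4 SsBbEe=8 SsBbee=8 SsbbEe=4 Ssbbee=4 ssBBEe=4 ssBBee=4 ssBbEe=8 ssBbee=8 ssbbEe=4 ssbbee=4
ssBBEe hits 4/64; gcd=4; 4÷4/64÷4 = 1/16

P(ssBBEe) = 1/16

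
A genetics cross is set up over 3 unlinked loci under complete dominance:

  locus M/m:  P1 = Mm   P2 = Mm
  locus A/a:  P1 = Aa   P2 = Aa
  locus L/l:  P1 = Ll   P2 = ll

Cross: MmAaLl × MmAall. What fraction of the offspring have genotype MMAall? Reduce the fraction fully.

P(MMAall) = 1/16

MmAaLl gametes: MAL×1, MAl×1, MaL×1, Mal×1, mAL×1, mAl×1, maL×1, mal×1
MmAall gametes: MAl×2, Mal×2, mAl×2, mal×2
MmAaLl×MmAall grid (8·8=64): MMAALl=2 MMAAll=2 MMAaLl=4 MMAall=4 MMaaLl=2 MMaall=2 MmAALl=4 MmAAll=4 MmAaLl=8 MmAall=8 MmaaLl=4 Mmaall=4 mmAALl=2 mmAAll=2 mmAaLl=4 mmAall=4 mmaaLl=2 mmaall=2
MMAall hits 4/64; gcd=4; 4÷4/64÷4 = 1/16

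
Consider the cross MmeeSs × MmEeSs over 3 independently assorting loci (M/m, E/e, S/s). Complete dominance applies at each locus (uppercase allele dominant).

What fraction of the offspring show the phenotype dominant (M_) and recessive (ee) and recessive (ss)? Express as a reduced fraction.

MmeeSs gametes: MeS×2, Mes×2, meS×2, mes×2
MmEeSs gametes: MES×1, MEs×1, MeS×1, Mes×1, mES×1, mEs×1, meS×1, mes×1
MmeeSs×MmEeSs grid (8·8=64): MMEeSS=2 MMEeSs=4 MMEess=2 MMeeSS=2 MMeeSs=4 MMeess=2 MmEeSS=4 MmEeSs=8 MmEess=4 MmeeSS=4 MmeeSs=8 Mmeess=4 mmEeSS=2 mmEeSs=4 mmEess=2 mmeeSS=2 mmeeSs=4 mmeess=2
M_ ee ss hits 6/64; gcd=2; 6÷2/64÷2 = 3/32

P(M_ ee ss) = 3/32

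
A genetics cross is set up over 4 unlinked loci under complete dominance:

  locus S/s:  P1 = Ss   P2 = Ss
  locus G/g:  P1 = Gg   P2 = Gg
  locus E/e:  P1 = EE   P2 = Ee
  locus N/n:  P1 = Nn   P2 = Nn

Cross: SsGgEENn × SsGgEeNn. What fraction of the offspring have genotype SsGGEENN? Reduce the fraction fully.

P(SsGGEENN) = 1/64

SsGgEENn gametes: SGEN×2, SGEn×2, SgEN×2, SgEn×2, sGEN×2, sGEn×2, sgEN×2, sgEn×2
SsGgEeNn gametes: SGEN×1, SGEn×1, SGeN×1, SGen×1, SgEN×1, SgEn×1, SgeN×1, Sgen×1, sGEN×1, sGEn×1, sGeN×1, sGen×1, sgEN×1, sgEn×1, sgeN×1, sgen×1
SsGgEENn×SsGgEeNn grid (16·16=256): SSGGEENN=2 SSGGEENn=4 SSGGEEnn=2 SSGGEeNN=2 SSGGEeNn=4 SSGGEenn=2 SSGgEENN=4 SSGgEENn=8 SSGgEEnn=4 SSGgEeNN=4 SSGgEeNn=8 SSGgEenn=4 SSggEENN=2 SSggEENn=4 SSggEEnn=2 SSggEeNN=2 SSggEeNn=4 SSggEenn=2 SsGGEENN=4 SsGGEENn=8 SsGGEEnn=4 SsGGEeNN=4 SsGGEeNn=8 SsGGEenn=4 SsGgEENN=8 SsGgEENn=16 SsGgEEnn=8 SsGgEeNN=8 SsGgEeNn=16 SsGgEenn=8 SsggEENN=4 SsggEENn=8 SsggEEnn=4 SsggEeNN=4 SsggEeNn=8 SsggEenn=4 ssGGEENN=2 ssGGEENn=4 ssGGEEnn=2 ssGGEeNN=2 ssGGEeNn=4 ssGGEenn=2 ssGgEENN=4 ssGgEENn=8 ssGgEEnn=4 ssGgEeNN=4 ssGgEeNn=8 ssGgEenn=4 ssggEENN=2 ssggEENn=4 ssggEEnn=2 ssggEeNN=2 ssggEeNn=4 ssggEenn=2
SsGGEENN hits 4/256; gcd=4; 4÷4/256÷4 = 1/64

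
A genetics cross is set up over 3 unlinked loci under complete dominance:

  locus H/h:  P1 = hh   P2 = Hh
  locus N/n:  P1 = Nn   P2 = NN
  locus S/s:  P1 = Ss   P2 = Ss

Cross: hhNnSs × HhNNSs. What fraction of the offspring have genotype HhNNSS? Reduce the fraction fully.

hhNnSs gametes: hNS×2, hNs×2, hnS×2, hns×2
HhNNSs gametes: HNS×2, HNs×2, hNS×2, hNs×2
hhNnSs×HhNNSs grid (8·8=64): HhNNSS=4 HhNNSs=8 HhNNss=4 HhNnSS=4 HhNnSs=8 HhNnss=4 hhNNSS=4 hhNNSs=8 hhNNss=4 hhNnSS=4 hhNnSs=8 hhNnss=4
HhNNSS hits 4/64; gcd=4; 4÷4/64÷4 = 1/16

P(HhNNSS) = 1/16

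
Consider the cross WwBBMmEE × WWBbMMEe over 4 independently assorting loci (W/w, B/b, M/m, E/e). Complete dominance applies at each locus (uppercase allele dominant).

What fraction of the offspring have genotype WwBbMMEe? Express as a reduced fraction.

P(WwBbMMEe) = 1/16

WwBBMmEE gametes: WBME×4, WBmE×4, wBME×4, wBmE×4
WWBbMMEe gametes: WBME×4, WBMe×4, WbME×4, WbMe×4
WwBBMmEE×WWBbMMEe grid (16·16=256): WWBBMMEE=16 WWBBMMEe=16 WWBBMmEE=16 WWBBMmEe=16 WWBbMMEE=16 WWBbMMEe=16 WWBbMmEE=16 WWBbMmEe=16 WwBBMMEE=16 WwBBMMEe=16 WwBBMmEE=16 WwBBMmEe=16 WwBbMMEE=16 WwBbMMEe=16 WwBbMmEE=16 WwBbMmEe=16
WwBbMMEe hits 16/256; gcd=16; 16÷16/256÷16 = 1/16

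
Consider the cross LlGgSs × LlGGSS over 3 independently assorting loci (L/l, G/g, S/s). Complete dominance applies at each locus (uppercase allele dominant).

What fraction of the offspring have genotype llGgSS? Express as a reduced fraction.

LlGgSs gametes: LGS×1, LGs×1, LgS×1, Lgs×1, lGS×1, lGs×1, lgS×1, lgs×1
LlGGSS gametes: LGS×4, lGS×4
LlGgSs×LlGGSS grid (8·8=64): LLGGSS=4 LLGGSs=4 LLGgSS=4 LLGgSs=4 LlGGSS=8 LlGGSs=8 LlGgSS=8 LlGgSs=8 llGGSS=4 llGGSs=4 llGgSS=4 llGgSs=4
llGgSS hits 4/64; gcd=4; 4÷4/64÷4 = 1/16

P(llGgSS) = 1/16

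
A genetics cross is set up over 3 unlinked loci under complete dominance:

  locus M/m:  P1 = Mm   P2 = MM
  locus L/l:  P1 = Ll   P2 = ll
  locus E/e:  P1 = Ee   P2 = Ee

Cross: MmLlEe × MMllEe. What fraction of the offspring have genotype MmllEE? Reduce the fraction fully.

P(MmllEE) = 1/16

MmLlEe gametes: MLE×1, MLe×1, MlE×1, Mle×1, mLE×1, mLe×1, mlE×1, mle×1
MMllEe gametes: MlE×4, Mle×4
MmLlEe×MMllEe grid (8·8=64): MMLlEE=4 MMLlEe=8 MMLlee=4 MMllEE=4 MMllEe=8 MMllee=4 MmLlEE=4 MmLlEe=8 MmLlee=4 MmllEE=4 MmllEe=8 Mmllee=4
MmllEE hits 4/64; gcd=4; 4÷4/64÷4 = 1/16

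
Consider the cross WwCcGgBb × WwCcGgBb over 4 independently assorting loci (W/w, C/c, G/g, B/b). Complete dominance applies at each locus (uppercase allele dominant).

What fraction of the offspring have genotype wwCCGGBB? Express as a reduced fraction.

P(wwCCGGBB) = 1/256

WwCcGgBb gametes: WCGB×1, WCGb×1, WCgB×1, WCgb×1, WcGB×1, WcGb×1, WcgB×1, Wcgb×1, wCGB×1, wCGb×1, wCgB×1, wCgb×1, wcGB×1, wcGb×1, wcgB×1, wcgb×1
WwCcGgBb gametes: WCGB×1, WCGb×1, WCgB×1, WCgb×1, WcGB×1, WcGb×1, WcgB×1, Wcgb×1, wCGB×1, wCGb×1, wCgB×1, wCgb×1, wcGB×1, wcGb×1, wcgB×1, wcgb×1
WwCcGgBb×WwCcGgBb grid (16·16=256): WWCCGGBB=1 WWCCGGBb=2 WWCCGGbb=1 WWCCGgBB=2 WWCCGgBb=4 WWCCGgbb=2 WWCCggBB=1 WWCCggBb=2 WWCCggbb=1 WWCcGGBB=2 WWCcGGBb=4 WWCcGGbb=2 WWCcGgBB=4 WWCcGgBb=8 WWCcGgbb=4 WWCcggBB=2 WWCcggBb=4 WWCcggbb=2 WWccGGBB=1 WWccGGBb=2 WWccGGbb=1 WWccGgBB=2 WWccGgBb=4 WWccGgbb=2 WWccggBB=1 WWccggBb=2 WWccggbb=1 WwCCGGBB=2 WwCCGGBb=4 WwCCGGbb=2 WwCCGgBB=4 WwCCGgBb=8 WwCCGgbb=4 WwCCggBB=2 WwCCggBb=4 WwCCggbb=2 WwCcGGBB=4 WwCcGGBb=8 WwCcGGbb=4 WwCcGgBB=8 WwCcGgBb=16 WwCcGgbb=8 WwCcggBB=4 WwCcggBb=8 WwCcggbb=4 WwccGGBB=2 WwccGGBb=4 WwccGGbb=2 WwccGgBB=4 WwccGgBb=8 WwccGgbb=4 WwccggBB=2 WwccggBb=4 Wwccggbb=2 wwCCGGBB=1 wwCCGGBb=2 wwCCGGbb=1 wwCCGgBB=2 wwCCGgBb=4 wwCCGgbb=2 wwCCggBB=1 wwCCggBb=2 wwCCggbb=1 wwCcGGBB=2 wwCcGGBb=4 wwCcGGbb=2 wwCcGgBB=4 wwCcGgBb=8 wwCcGgbb=4 wwCcggBB=2 wwCcggBb=4 wwCcggbb=2 wwccGGBB=1 wwccGGBb=2 wwccGGbb=1 wwccGgBB=2 wwccGgBb=4 wwccGgbb=2 wwccggBB=1 wwccggBb=2 wwccggbb=1
wwCCGGBB hits 1/256; gcd=1; 1÷1/256÷1 = 1/256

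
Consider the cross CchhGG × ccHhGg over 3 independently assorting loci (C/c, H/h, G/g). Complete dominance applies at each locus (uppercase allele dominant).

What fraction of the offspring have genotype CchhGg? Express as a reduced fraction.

P(CchhGg) = 1/8

CchhGG gametes: ChG×4, chG×4
ccHhGg gametes: cHG×2, cHg×2, chG×2, chg×2
CchhGG×ccHhGg grid (8·8=64): CcHhGG=8 CcHhGg=8 CchhGG=8 CchhGg=8 ccHhGG=8 ccHhGg=8 cchhGG=8 cchhGg=8
CchhGg hits 8/64; gcd=8; 8÷8/64÷8 = 1/8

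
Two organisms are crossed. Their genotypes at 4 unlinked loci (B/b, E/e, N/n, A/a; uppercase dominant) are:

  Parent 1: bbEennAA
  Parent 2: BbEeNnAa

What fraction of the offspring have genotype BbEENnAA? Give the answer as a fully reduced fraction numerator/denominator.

P(BbEENnAA) = 1/32

bbEennAA gametes: bEnA×8, benA×8
BbEeNnAa gametes: BENA×1, BENa×1, BEnA×1, BEna×1, BeNA×1, BeNa×1, BenA×1, Bena×1, bENA×1, bENa×1, bEnA×1, bEna×1, beNA×1, beNa×1, benA×1, bena×1
bbEennAA×BbEeNnAa grid (16·16=256): BbEENnAA=8 BbEENnAa=8 BbEEnnAA=8 BbEEnnAa=8 BbEeNnAA=16 BbEeNnAa=16 BbEennAA=16 BbEennAa=16 BbeeNnAA=8 BbeeNnAa=8 BbeennAA=8 BbeennAa=8 bbEENnAA=8 bbEENnAa=8 bbEEnnAA=8 bbEEnnAa=8 bbEeNnAA=16 bbEeNnAa=16 bbEennAA=16 bbEennAa=16 bbeeNnAA=8 bbeeNnAa=8 bbeennAA=8 bbeennAa=8
BbEENnAA hits 8/256; gcd=8; 8÷8/256÷8 = 1/32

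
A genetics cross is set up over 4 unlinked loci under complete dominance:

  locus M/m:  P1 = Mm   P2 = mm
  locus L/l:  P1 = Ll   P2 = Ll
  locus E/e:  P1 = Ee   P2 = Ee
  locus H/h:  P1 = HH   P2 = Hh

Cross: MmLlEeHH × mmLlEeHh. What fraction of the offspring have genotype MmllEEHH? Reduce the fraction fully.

P(MmllEEHH) = 1/64

MmLlEeHH gametes: MLEH×2, MLeH×2, MlEH×2, MleH×2, mLEH×2, mLeH×2, mlEH×2, mleH×2
mmLlEeHh gametes: mLEH×2, mLEh×2, mLeH×2, mLeh×2, mlEH×2, mlEh×2, mleH×2, mleh×2
MmLlEeHH×mmLlEeHh grid (16·16=256): MmLLEEHH=4 MmLLEEHh=4 MmLLEeHH=8 MmLLEeHh=8 MmLLeeHH=4 MmLLeeHh=4 MmLlEEHH=8 MmLlEEHh=8 MmLlEeHH=16 MmLlEeHh=16 MmLleeHH=8 MmLleeHh=8 MmllEEHH=4 MmllEEHh=4 MmllEeHH=8 MmllEeHh=8 MmlleeHH=4 MmlleeHh=4 mmLLEEHH=4 mmLLEEHh=4 mmLLEeHH=8 mmLLEeHh=8 mmLLeeHH=4 mmLLeeHh=4 mmLlEEHH=8 mmLlEEHh=8 mmLlEeHH=16 mmLlEeHh=16 mmLleeHH=8 mmLleeHh=8 mmllEEHH=4 mmllEEHh=4 mmllEeHH=8 mmllEeHh=8 mmlleeHH=4 mmlleeHh=4
MmllEEHH hits 4/256; gcd=4; 4÷4/256÷4 = 1/64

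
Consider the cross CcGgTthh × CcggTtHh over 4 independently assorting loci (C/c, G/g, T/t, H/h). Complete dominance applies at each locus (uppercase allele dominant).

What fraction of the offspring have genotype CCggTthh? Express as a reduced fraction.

P(CCggTthh) = 1/32

CcGgTthh gametes: CGTh×2, CGth×2, CgTh×2, Cgth×2, cGTh×2, cGth×2, cgTh×2, cgth×2
CcggTtHh gametes: CgTH×2, CgTh×2, CgtH×2, Cgth×2, cgTH×2, cgTh×2, cgtH×2, cgth×2
CcGgTthh×CcggTtHh grid (16·16=256): CCGgTTHh=4 CCGgTThh=4 CCGgTtHh=8 CCGgTthh=8 CCGgttHh=4 CCGgtthh=4 CCggTTHh=4 CCggTThh=4 CCggTtHh=8 CCggTthh=8 CCggttHh=4 CCggtthh=4 CcGgTTHh=8 CcGgTThh=8 CcGgTtHh=16 CcGgTthh=16 CcGgttHh=8 CcGgtthh=8 CcggTTHh=8 CcggTThh=8 CcggTtHh=16 CcggTthh=16 CcggttHh=8 Ccggtthh=8 ccGgTTHh=4 ccGgTThh=4 ccGgTtHh=8 ccGgTthh=8 ccGgttHh=4 ccGgtthh=4 ccggTTHh=4 ccggTThh=4 ccggTtHh=8 ccggTthh=8 ccggttHh=4 ccggtthh=4
CCggTthh hits 8/256; gcd=8; 8÷8/256÷8 = 1/32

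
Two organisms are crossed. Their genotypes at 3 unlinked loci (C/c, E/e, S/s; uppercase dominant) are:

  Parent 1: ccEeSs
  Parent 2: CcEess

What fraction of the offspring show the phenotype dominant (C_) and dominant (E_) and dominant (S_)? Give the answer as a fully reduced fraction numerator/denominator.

P(C_ E_ S_) = 3/16

ccEeSs gametes: cES×2, cEs×2, ceS×2, ces×2
CcEess gametes: CEs×2, Ces×2, cEs×2, ces×2
ccEeSs×CcEess grid (8·8=64): CcEESs=4 CcEEss=4 CcEeSs=8 CcEess=8 CceeSs=4 Cceess=4 ccEESs=4 ccEEss=4 ccEeSs=8 ccEess=8 cceeSs=4 cceess=4
C_ E_ S_ hits 12/64; gcd=4; 12÷4/64÷4 = 3/16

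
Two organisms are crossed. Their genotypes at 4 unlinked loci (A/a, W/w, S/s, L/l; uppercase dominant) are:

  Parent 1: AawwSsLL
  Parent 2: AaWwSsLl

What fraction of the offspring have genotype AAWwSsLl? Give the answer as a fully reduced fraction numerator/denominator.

P(AAWwSsLl) = 1/32

AawwSsLL gametes: AwSL×4, AwsL×4, awSL×4, awsL×4
AaWwSsLl gametes: AWSL×1, AWSl×1, AWsL×1, AWsl×1, AwSL×1, AwSl×1, AwsL×1, Awsl×1, aWSL×1, aWSl×1, aWsL×1, aWsl×1, awSL×1, awSl×1, awsL×1, awsl×1
AawwSsLL×AaWwSsLl grid (16·16=256): AAWwSSLL=4 AAWwSSLl=4 AAWwSsLL=8 AAWwSsLl=8 AAWwssLL=4 AAWwssLl=4 AAwwSSLL=4 AAwwSSLl=4 AAwwSsLL=8 AAwwSsLl=8 AAwwssLL=4 AAwwssLl=4 AaWwSSLL=8 AaWwSSLl=8 AaWwSsLL=16 AaWwSsLl=16 AaWwssLL=8 AaWwssLl=8 AawwSSLL=8 AawwSSLl=8 AawwSsLL=16 AawwSsLl=16 AawwssLL=8 AawwssLl=8 aaWwSSLL=4 aaWwSSLl=4 aaWwSsLL=8 aaWwSsLl=8 aaWwssLL=4 aaWwssLl=4 aawwSSLL=4 aawwSSLl=4 aawwSsLL=8 aawwSsLl=8 aawwssLL=4 aawwssLl=4
AAWwSsLl hits 8/256; gcd=8; 8÷8/256÷8 = 1/32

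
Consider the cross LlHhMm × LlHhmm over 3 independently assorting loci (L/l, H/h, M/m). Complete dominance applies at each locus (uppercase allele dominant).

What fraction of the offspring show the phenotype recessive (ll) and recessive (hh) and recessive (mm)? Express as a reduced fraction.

P(ll hh mm) = 1/32

LlHhMm gametes: LHM×1, LHm×1, LhM×1, Lhm×1, lHM×1, lHm×1, lhM×1, lhm×1
LlHhmm gametes: LHm×2, Lhm×2, lHm×2, lhm×2
LlHhMm×LlHhmm grid (8·8=64): LLHHMm=2 LLHHmm=2 LLHhMm=4 LLHhmm=4 LLhhMm=2 LLhhmm=2 LlHHMm=4 LlHHmm=4 LlHhMm=8 LlHhmm=8 LlhhMm=4 Llhhmm=4 llHHMm=2 llHHmm=2 llHhMm=4 llHhmm=4 llhhMm=2 llhhmm=2
ll hh mm hits 2/64; gcd=2; 2÷2/64÷2 = 1/32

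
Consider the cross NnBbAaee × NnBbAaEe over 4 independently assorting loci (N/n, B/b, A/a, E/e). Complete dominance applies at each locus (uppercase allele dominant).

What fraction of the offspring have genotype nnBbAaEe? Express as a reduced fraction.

NnBbAaee gametes: NBAe×2, NBae×2, NbAe×2, Nbae×2, nBAe×2, nBae×2, nbAe×2, nbae×2
NnBbAaEe gametes: NBAE×1, NBAe×1, NBaE×1, NBae×1, NbAE×1, NbAe×1, NbaE×1, Nbae×1, nBAE×1, nBAe×1, nBaE×1, nBae×1, nbAE×1, nbAe×1, nbaE×1, nbae×1
NnBbAaee×NnBbAaEe grid (16·16=256): NNBBAAEe=2 NNBBAAee=2 NNBBAaEe=4 NNBBAaee=4 NNBBaaEe=2 NNBBaaee=2 NNBbAAEe=4 NNBbAAee=4 NNBbAaEe=8 NNBbAaee=8 NNBbaaEe=4 NNBbaaee=4 NNbbAAEe=2 NNbbAAee=2 NNbbAaEe=4 NNbbAaee=4 NNbbaaEe=2 NNbbaaee=2 NnBBAAEe=4 NnBBAAee=4 NnBBAaEe=8 NnBBAaee=8 NnBBaaEe=4 NnBBaaee=4 NnBbAAEe=8 NnBbAAee=8 NnBbAaEe=16 NnBbAaee=16 NnBbaaEe=8 NnBbaaee=8 NnbbAAEe=4 NnbbAAee=4 NnbbAaEe=8 NnbbAaee=8 NnbbaaEe=4 Nnbbaaee=4 nnBBAAEe=2 nnBBAAee=2 nnBBAaEe=4 nnBBAaee=4 nnBBaaEe=2 nnBBaaee=2 nnBbAAEe=4 nnBbAAee=4 nnBbAaEe=8 nnBbAaee=8 nnBbaaEe=4 nnBbaaee=4 nnbbAAEe=2 nnbbAAee=2 nnbbAaEe=4 nnbbAaee=4 nnbbaaEe=2 nnbbaaee=2
nnBbAaEe hits 8/256; gcd=8; 8÷8/256÷8 = 1/32

P(nnBbAaEe) = 1/32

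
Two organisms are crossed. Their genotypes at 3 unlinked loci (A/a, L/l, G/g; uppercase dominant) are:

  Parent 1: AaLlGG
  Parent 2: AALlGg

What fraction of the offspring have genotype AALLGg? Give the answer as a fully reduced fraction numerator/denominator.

AaLlGG gametes: ALG×2, AlG×2, aLG×2, alG×2
AALlGg gametes: ALG×2, ALg×2, AlG×2, Alg×2
AaLlGG×AALlGg grid (8·8=64): AALLGG=4 AALLGg=4 AALlGG=8 AALlGg=8 AAllGG=4 AAllGg=4 AaLLGG=4 AaLLGg=4 AaLlGG=8 AaLlGg=8 AallGG=4 AallGg=4
AALLGg hits 4/64; gcd=4; 4÷4/64÷4 = 1/16

P(AALLGg) = 1/16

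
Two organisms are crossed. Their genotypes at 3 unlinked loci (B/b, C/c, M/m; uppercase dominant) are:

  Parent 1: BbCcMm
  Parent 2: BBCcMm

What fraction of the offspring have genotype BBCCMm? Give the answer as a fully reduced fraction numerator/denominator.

BbCcMm gametes: BCM×1, BCm×1, BcM×1, Bcm×1, bCM×1, bCm×1, bcM×1, bcm×1
BBCcMm gametes: BCM×2, BCm×2, BcM×2, Bcm×2
BbCcMm×BBCcMm grid (8·8=64): BBCCMM=2 BBCCMm=4 BBCCmm=2 BBCcMM=4 BBCcMm=8 BBCcmm=4 BBccMM=2 BBccMm=4 BBccmm=2 BbCCMM=2 BbCCMm=4 BbCCmm=2 BbCcMM=4 BbCcMm=8 BbCcmm=4 BbccMM=2 BbccMm=4 Bbccmm=2
BBCCMm hits 4/64; gcd=4; 4÷4/64÷4 = 1/16

P(BBCCMm) = 1/16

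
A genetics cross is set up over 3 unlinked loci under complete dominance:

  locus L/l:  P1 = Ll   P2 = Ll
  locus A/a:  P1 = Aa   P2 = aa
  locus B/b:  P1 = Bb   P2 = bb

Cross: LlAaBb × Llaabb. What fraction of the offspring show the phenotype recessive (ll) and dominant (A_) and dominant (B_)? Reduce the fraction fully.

LlAaBb gametes: LAB×1, LAb×1, LaB×1, Lab×1, lAB×1, lAb×1, laB×1, lab×1
Llaabb gametes: Lab×4, lab×4
LlAaBb×Llaabb grid (8·8=64): LLAaBb=4 LLAabb=4 LLaaBb=4 LLaabb=4 LlAaBb=8 LlAabb=8 LlaaBb=8 Llaabb=8 llAaBb=4 llAabb=4 llaaBb=4 llaabb=4
ll A_ B_ hits 4/64; gcd=4; 4÷4/64÷4 = 1/16

P(ll A_ B_) = 1/16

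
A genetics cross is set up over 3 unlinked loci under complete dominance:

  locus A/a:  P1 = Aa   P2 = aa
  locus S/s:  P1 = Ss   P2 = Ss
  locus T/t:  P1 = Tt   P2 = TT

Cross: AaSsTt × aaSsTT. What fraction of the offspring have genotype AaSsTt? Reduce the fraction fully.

AaSsTt gametes: AST×1, ASt×1, AsT×1, Ast×1, aST×1, aSt×1, asT×1, ast×1
aaSsTT gametes: aST×4, asT×4
AaSsTt×aaSsTT grid (8·8=64): AaSSTT=4 AaSSTt=4 AaSsTT=8 AaSsTt=8 AassTT=4 AassTt=4 aaSSTT=4 aaSSTt=4 aaSsTT=8 aaSsTt=8 aassTT=4 aassTt=4
AaSsTt hits 8/64; gcd=8; 8÷8/64÷8 = 1/8

P(AaSsTt) = 1/8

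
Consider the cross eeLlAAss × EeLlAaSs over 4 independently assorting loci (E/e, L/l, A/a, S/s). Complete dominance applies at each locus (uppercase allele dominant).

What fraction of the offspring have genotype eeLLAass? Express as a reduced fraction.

P(eeLLAass) = 1/32

eeLlAAss gametes: eLAs×8, elAs×8
EeLlAaSs gametes: ELAS×1, ELAs×1, ELaS×1, ELas×1, ElAS×1, ElAs×1, ElaS×1, Elas×1, eLAS×1, eLAs×1, eLaS×1, eLas×1, elAS×1, elAs×1, elaS×1, elas×1
eeLlAAss×EeLlAaSs grid (16·16=256): EeLLAASs=8 EeLLAAss=8 EeLLAaSs=8 EeLLAass=8 EeLlAASs=16 EeLlAAss=16 EeLlAaSs=16 EeLlAass=16 EellAASs=8 EellAAss=8 EellAaSs=8 EellAass=8 eeLLAASs=8 eeLLAAss=8 eeLLAaSs=8 eeLLAass=8 eeLlAASs=16 eeLlAAss=16 eeLlAaSs=16 eeLlAass=16 eellAASs=8 eellAAss=8 eellAaSs=8 eellAass=8
eeLLAass hits 8/256; gcd=8; 8÷8/256÷8 = 1/32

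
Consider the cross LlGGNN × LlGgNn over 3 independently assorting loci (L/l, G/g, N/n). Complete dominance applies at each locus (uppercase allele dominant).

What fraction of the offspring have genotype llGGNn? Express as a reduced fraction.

LlGGNN gametes: LGN×4, lGN×4
LlGgNn gametes: LGN×1, LGn×1, LgN×1, Lgn×1, lGN×1, lGn×1, lgN×1, lgn×1
LlGGNN×LlGgNn grid (8·8=64): LLGGNN=4 LLGGNn=4 LLGgNN=4 LLGgNn=4 LlGGNN=8 LlGGNn=8 LlGgNN=8 LlGgNn=8 llGGNN=4 llGGNn=4 llGgNN=4 llGgNn=4
llGGNn hits 4/64; gcd=4; 4÷4/64÷4 = 1/16

P(llGGNn) = 1/16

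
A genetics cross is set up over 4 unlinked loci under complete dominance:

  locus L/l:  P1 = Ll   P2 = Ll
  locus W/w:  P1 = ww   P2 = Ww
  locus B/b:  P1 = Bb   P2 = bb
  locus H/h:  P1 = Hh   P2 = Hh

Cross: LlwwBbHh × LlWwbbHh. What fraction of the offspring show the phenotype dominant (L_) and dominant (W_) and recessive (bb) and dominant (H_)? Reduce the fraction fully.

LlwwBbHh gametes: LwBH×2, LwBh×2, LwbH×2, Lwbh×2, lwBH×2, lwBh×2, lwbH×2, lwbh×2
LlWwbbHh gametes: LWbH×2, LWbh×2, LwbH×2, Lwbh×2, lWbH×2, lWbh×2, lwbH×2, lwbh×2
LlwwBbHh×LlWwbbHh grid (16·16=256): LLWwBbHH=4 LLWwBbHh=8 LLWwBbhh=4 LLWwbbHH=4 LLWwbbHh=8 LLWwbbhh=4 LLwwBbHH=4 LLwwBbHh=8 LLwwBbhh=4 LLwwbbHH=4 LLwwbbHh=8 LLwwbbhh=4 LlWwBbHH=8 LlWwBbHh=16 LlWwBbhh=8 LlWwbbHH=8 LlWwbbHh=16 LlWwbbhh=8 LlwwBbHH=8 LlwwBbHh=16 LlwwBbhh=8 LlwwbbHH=8 LlwwbbHh=16 Llwwbbhh=8 llWwBbHH=4 llWwBbHh=8 llWwBbhh=4 llWwbbHH=4 llWwbbHh=8 llWwbbhh=4 llwwBbHH=4 llwwBbHh=8 llwwBbhh=4 llwwbbHH=4 llwwbbHh=8 llwwbbhh=4
L_ W_ bb H_ hits 36/256; gcd=4; 36÷4/256÷4 = 9/64

P(L_ W_ bb H_) = 9/64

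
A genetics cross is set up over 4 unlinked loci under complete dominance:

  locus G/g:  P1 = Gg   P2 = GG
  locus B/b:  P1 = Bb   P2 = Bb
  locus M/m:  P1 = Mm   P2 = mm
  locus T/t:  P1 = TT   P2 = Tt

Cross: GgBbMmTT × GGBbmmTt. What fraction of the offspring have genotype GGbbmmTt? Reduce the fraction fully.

P(GGbbmmTt) = 1/32

GgBbMmTT gametes: GBMT×2, GBmT×2, GbMT×2, GbmT×2, gBMT×2, gBmT×2, gbMT×2, gbmT×2
GGBbmmTt gametes: GBmT×4, GBmt×4, GbmT×4, Gbmt×4
GgBbMmTT×GGBbmmTt grid (16·16=256): GGBBMmTT=8 GGBBMmTt=8 GGBBmmTT=8 GGBBmmTt=8 GGBbMmTT=16 GGBbMmTt=16 GGBbmmTT=16 GGBbmmTt=16 GGbbMmTT=8 GGbbMmTt=8 GGbbmmTT=8 GGbbmmTt=8 GgBBMmTT=8 GgBBMmTt=8 GgBBmmTT=8 GgBBmmTt=8 GgBbMmTT=16 GgBbMmTt=16 GgBbmmTT=16 GgBbmmTt=16 GgbbMmTT=8 GgbbMmTt=8 GgbbmmTT=8 GgbbmmTt=8
GGbbmmTt hits 8/256; gcd=8; 8÷8/256÷8 = 1/32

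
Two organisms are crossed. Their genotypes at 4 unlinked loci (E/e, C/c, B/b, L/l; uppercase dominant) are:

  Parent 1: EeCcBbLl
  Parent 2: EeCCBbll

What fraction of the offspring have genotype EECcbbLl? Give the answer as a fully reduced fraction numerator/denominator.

EeCcBbLl gametes: ECBL×1, ECBl×1, ECbL×1, ECbl×1, EcBL×1, EcBl×1, EcbL×1, Ecbl×1, eCBL×1, eCBl×1, eCbL×1, eCbl×1, ecBL×1, ecBl×1, ecbL×1, ecbl×1
EeCCBbll gametes: ECBl×4, ECbl×4, eCBl×4, eCbl×4
EeCcBbLl×EeCCBbll grid (16·16=256): EECCBBLl=4 EECCBBll=4 EECCBbLl=8 EECCBbll=8 EECCbbLl=4 EECCbbll=4 EECcBBLl=4 EECcBBll=4 EECcBbLl=8 EECcBbll=8 EECcbbLl=4 EECcbbll=4 EeCCBBLl=8 EeCCBBll=8 EeCCBbLl=16 EeCCBbll=16 EeCCbbLl=8 EeCCbbll=8 EeCcBBLl=8 EeCcBBll=8 EeCcBbLl=16 EeCcBbll=16 EeCcbbLl=8 EeCcbbll=8 eeCCBBLl=4 eeCCBBll=4 eeCCBbLl=8 eeCCBbll=8 eeCCbbLl=4 eeCCbbll=4 eeCcBBLl=4 eeCcBBll=4 eeCcBbLl=8 eeCcBbll=8 eeCcbbLl=4 eeCcbbll=4
EECcbbLl hits 4/256; gcd=4; 4÷4/256÷4 = 1/64

P(EECcbbLl) = 1/64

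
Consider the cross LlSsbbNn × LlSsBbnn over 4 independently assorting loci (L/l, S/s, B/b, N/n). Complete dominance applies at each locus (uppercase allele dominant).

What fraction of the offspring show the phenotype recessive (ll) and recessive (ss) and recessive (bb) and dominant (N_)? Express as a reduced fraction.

P(ll ss bb N_) = 1/64

LlSsbbNn gametes: LSbN×2, LSbn×2, LsbN×2, Lsbn×2, lSbN×2, lSbn×2, lsbN×2, lsbn×2
LlSsBbnn gametes: LSBn×2, LSbn×2, LsBn×2, Lsbn×2, lSBn×2, lSbn×2, lsBn×2, lsbn×2
LlSsbbNn×LlSsBbnn grid (16·16=256): LLSSBbNn=4 LLSSBbnn=4 LLSSbbNn=4 LLSSbbnn=4 LLSsBbNn=8 LLSsBbnn=8 LLSsbbNn=8 LLSsbbnn=8 LLssBbNn=4 LLssBbnn=4 LLssbbNn=4 LLssbbnn=4 LlSSBbNn=8 LlSSBbnn=8 LlSSbbNn=8 LlSSbbnn=8 LlSsBbNn=16 LlSsBbnn=16 LlSsbbNn=16 LlSsbbnn=16 LlssBbNn=8 LlssBbnn=8 LlssbbNn=8 Llssbbnn=8 llSSBbNn=4 llSSBbnn=4 llSSbbNn=4 llSSbbnn=4 llSsBbNn=8 llSsBbnn=8 llSsbbNn=8 llSsbbnn=8 llssBbNn=4 llssBbnn=4 llssbbNn=4 llssbbnn=4
ll ss bb N_ hits 4/256; gcd=4; 4÷4/256÷4 = 1/64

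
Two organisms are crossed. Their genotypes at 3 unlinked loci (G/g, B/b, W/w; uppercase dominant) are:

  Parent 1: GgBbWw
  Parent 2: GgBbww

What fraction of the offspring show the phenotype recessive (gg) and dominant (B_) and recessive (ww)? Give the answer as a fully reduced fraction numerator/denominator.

P(gg B_ ww) = 3/32

GgBbWw gametes: GBW×1, GBw×1, GbW×1, Gbw×1, gBW×1, gBw×1, gbW×1, gbw×1
GgBbww gametes: GBw×2, Gbw×2, gBw×2, gbw×2
GgBbWw×GgBbww grid (8·8=64): GGBBWw=2 GGBBww=2 GGBbWw=4 GGBbww=4 GGbbWw=2 GGbbww=2 GgBBWw=4 GgBBww=4 GgBbWw=8 GgBbww=8 GgbbWw=4 Ggbbww=4 ggBBWw=2 ggBBww=2 ggBbWw=4 ggBbww=4 ggbbWw=2 ggbbww=2
gg B_ ww hits 6/64; gcd=2; 6÷2/64÷2 = 3/32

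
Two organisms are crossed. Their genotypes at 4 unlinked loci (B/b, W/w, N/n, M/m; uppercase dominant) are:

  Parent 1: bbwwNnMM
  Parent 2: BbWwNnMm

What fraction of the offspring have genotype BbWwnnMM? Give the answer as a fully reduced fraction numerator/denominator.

bbwwNnMM gametes: bwNM×8, bwnM×8
BbWwNnMm gametes: BWNM×1, BWNm×1, BWnM×1, BWnm×1, BwNM×1, BwNm×1, BwnM×1, Bwnm×1, bWNM×1, bWNm×1, bWnM×1, bWnm×1, bwNM×1, bwNm×1, bwnM×1, bwnm×1
bbwwNnMM×BbWwNnMm grid (16·16=256): BbWwNNMM=8 BbWwNNMm=8 BbWwNnMM=16 BbWwNnMm=16 BbWwnnMM=8 BbWwnnMm=8 BbwwNNMM=8 BbwwNNMm=8 BbwwNnMM=16 BbwwNnMm=16 BbwwnnMM=8 BbwwnnMm=8 bbWwNNMM=8 bbWwNNMm=8 bbWwNnMM=16 bbWwNnMm=16 bbWwnnMM=8 bbWwnnMm=8 bbwwNNMM=8 bbwwNNMm=8 bbwwNnMM=16 bbwwNnMm=16 bbwwnnMM=8 bbwwnnMm=8
BbWwnnMM hits 8/256; gcd=8; 8÷8/256÷8 = 1/32

P(BbWwnnMM) = 1/32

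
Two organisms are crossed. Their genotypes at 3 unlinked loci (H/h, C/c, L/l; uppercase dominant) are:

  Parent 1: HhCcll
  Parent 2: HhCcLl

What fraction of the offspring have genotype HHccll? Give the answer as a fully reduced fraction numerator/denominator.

HhCcll gametes: HCl×2, Hcl×2, hCl×2, hcl×2
HhCcLl gametes: HCL×1, HCl×1, HcL×1, Hcl×1, hCL×1, hCl×1, hcL×1, hcl×1
HhCcll×HhCcLl grid (8·8=64): HHCCLl=2 HHCCll=2 HHCcLl=4 HHCcll=4 HHccLl=2 HHccll=2 HhCCLl=4 HhCCll=4 HhCcLl=8 HhCcll=8 HhccLl=4 Hhccll=4 hhCCLl=2 hhCCll=2 hhCcLl=4 hhCcll=4 hhccLl=2 hhccll=2
HHccll hits 2/64; gcd=2; 2÷2/64÷2 = 1/32

P(HHccll) = 1/32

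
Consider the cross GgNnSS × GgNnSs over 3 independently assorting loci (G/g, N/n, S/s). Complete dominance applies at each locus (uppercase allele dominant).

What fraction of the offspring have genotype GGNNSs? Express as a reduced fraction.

GgNnSS gametes: GNS×2, GnS×2, gNS×2, gnS×2
GgNnSs gametes: GNS×1, GNs×1, GnS×1, Gns×1, gNS×1, gNs×1, gnS×1, gns×1
GgNnSS×GgNnSs grid (8·8=64): GGNNSS=2 GGNNSs=2 GGNnSS=4 GGNnSs=4 GGnnSS=2 GGnnSs=2 GgNNSS=4 GgNNSs=4 GgNnSS=8 GgNnSs=8 GgnnSS=4 GgnnSs=4 ggNNSS=2 ggNNSs=2 ggNnSS=4 ggNnSs=4 ggnnSS=2 ggnnSs=2
GGNNSs hits 2/64; gcd=2; 2÷2/64÷2 = 1/32

P(GGNNSs) = 1/32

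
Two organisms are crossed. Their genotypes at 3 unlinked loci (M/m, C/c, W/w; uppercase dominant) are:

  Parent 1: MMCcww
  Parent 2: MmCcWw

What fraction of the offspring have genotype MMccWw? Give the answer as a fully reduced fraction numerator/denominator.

P(MMccWw) = 1/16

MMCcww gametes: MCw×4, Mcw×4
MmCcWw gametes: MCW×1, MCw×1, McW×1, Mcw×1, mCW×1, mCw×1, mcW×1, mcw×1
MMCcww×MmCcWw grid (8·8=64): MMCCWw=4 MMCCww=4 MMCcWw=8 MMCcww=8 MMccWw=4 MMccww=4 MmCCWw=4 MmCCww=4 MmCcWw=8 MmCcww=8 MmccWw=4 Mmccww=4
MMccWw hits 4/64; gcd=4; 4÷4/64÷4 = 1/16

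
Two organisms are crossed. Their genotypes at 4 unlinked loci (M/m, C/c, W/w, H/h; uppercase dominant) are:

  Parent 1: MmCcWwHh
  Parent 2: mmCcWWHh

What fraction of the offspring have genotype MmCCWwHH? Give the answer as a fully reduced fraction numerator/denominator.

MmCcWwHh gametes: MCWH×1, MCWh×1, MCwH×1, MCwh×1, McWH×1, McWh×1, McwH×1, Mcwh×1, mCWH×1, mCWh×1, mCwH×1, mCwh×1, mcWH×1, mcWh×1, mcwH×1, mcwh×1
mmCcWWHh gametes: mCWH×4, mCWh×4, mcWH×4, mcWh×4
MmCcWwHh×mmCcWWHh grid (16·16=256): MmCCWWHH=4 MmCCWWHh=8 MmCCWWhh=4 MmCCWwHH=4 MmCCWwHh=8 MmCCWwhh=4 MmCcWWHH=8 MmCcWWHh=16 MmCcWWhh=8 MmCcWwHH=8 MmCcWwHh=16 MmCcWwhh=8 MmccWWHH=4 MmccWWHh=8 MmccWWhh=4 MmccWwHH=4 MmccWwHh=8 MmccWwhh=4 mmCCWWHH=4 mmCCWWHh=8 mmCCWWhh=4 mmCCWwHH=4 mmCCWwHh=8 mmCCWwhh=4 mmCcWWHH=8 mmCcWWHh=16 mmCcWWhh=8 mmCcWwHH=8 mmCcWwHh=16 mmCcWwhh=8 mmccWWHH=4 mmccWWHh=8 mmccWWhh=4 mmccWwHH=4 mmccWwHh=8 mmccWwhh=4
MmCCWwHH hits 4/256; gcd=4; 4÷4/256÷4 = 1/64

P(MmCCWwHH) = 1/64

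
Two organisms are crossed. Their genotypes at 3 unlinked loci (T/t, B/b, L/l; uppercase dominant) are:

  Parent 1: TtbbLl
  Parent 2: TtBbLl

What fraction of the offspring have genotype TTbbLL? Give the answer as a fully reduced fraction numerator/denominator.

TtbbLl gametes: TbL×2, Tbl×2, tbL×2, tbl×2
TtBbLl gametes: TBL×1, TBl×1, TbL×1, Tbl×1, tBL×1, tBl×1, tbL×1, tbl×1
TtbbLl×TtBbLl grid (8·8=64): TTBbLL=2 TTBbLl=4 TTBbll=2 TTbbLL=2 TTbbLl=4 TTbbll=2 TtBbLL=4 TtBbLl=8 TtBbll=4 TtbbLL=4 TtbbLl=8 Ttbbll=4 ttBbLL=2 ttBbLl=4 ttBbll=2 ttbbLL=2 ttbbLl=4 ttbbll=2
TTbbLL hits 2/64; gcd=2; 2÷2/64÷2 = 1/32

P(TTbbLL) = 1/32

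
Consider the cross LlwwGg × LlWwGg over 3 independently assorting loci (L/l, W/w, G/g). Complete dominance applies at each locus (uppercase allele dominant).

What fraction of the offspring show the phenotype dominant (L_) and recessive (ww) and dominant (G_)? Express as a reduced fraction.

LlwwGg gametes: LwG×2, Lwg×2, lwG×2, lwg×2
LlWwGg gametes: LWG×1, LWg×1, LwG×1, Lwg×1, lWG×1, lWg×1, lwG×1, lwg×1
LlwwGg×LlWwGg grid (8·8=64): LLWwGG=2 LLWwGg=4 LLWwgg=2 LLwwGG=2 LLwwGg=4 LLwwgg=2 LlWwGG=4 LlWwGg=8 LlWwgg=4 LlwwGG=4 LlwwGg=8 Llwwgg=4 llWwGG=2 llWwGg=4 llWwgg=2 llwwGG=2 llwwGg=4 llwwgg=2
L_ ww G_ hits 18/64; gcd=2; 18÷2/64÷2 = 9/32

P(L_ ww G_) = 9/32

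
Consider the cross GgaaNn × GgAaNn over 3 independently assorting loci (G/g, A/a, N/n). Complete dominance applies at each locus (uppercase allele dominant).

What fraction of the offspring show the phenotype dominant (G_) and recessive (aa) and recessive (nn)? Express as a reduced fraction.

GgaaNn gametes: GaN×2, Gan×2, gaN×2, gan×2
GgAaNn gametes: GAN×1, GAn×1, GaN×1, Gan×1, gAN×1, gAn×1, gaN×1, gan×1
GgaaNn×GgAaNn grid (8·8=64): GGAaNN=2 GGAaNn=4 GGAann=2 GGaaNN=2 GGaaNn=4 GGaann=2 GgAaNN=4 GgAaNn=8 GgAann=4 GgaaNN=4 GgaaNn=8 Ggaann=4 ggAaNN=2 ggAaNn=4 ggAann=2 ggaaNN=2 ggaaNn=4 ggaann=2
G_ aa nn hits 6/64; gcd=2; 6÷2/64÷2 = 3/32

P(G_ aa nn) = 3/32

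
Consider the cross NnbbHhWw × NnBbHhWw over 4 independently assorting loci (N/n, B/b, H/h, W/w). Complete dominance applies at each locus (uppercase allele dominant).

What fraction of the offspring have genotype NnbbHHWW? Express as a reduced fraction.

NnbbHhWw gametes: NbHW×2, NbHw×2, NbhW×2, Nbhw×2, nbHW×2, nbHw×2, nbhW×2, nbhw×2
NnBbHhWw gametes: NBHW×1, NBHw×1, NBhW×1, NBhw×1, NbHW×1, NbHw×1, NbhW×1, Nbhw×1, nBHW×1, nBHw×1, nBhW×1, nBhw×1, nbHW×1, nbHw×1, nbhW×1, nbhw×1
NnbbHhWw×NnBbHhWw grid (16·16=256): NNBbHHWW=2 NNBbHHWw=4 NNBbHHww=2 NNBbHhWW=4 NNBbHhWw=8 NNBbHhww=4 NNBbhhWW=2 NNBbhhWw=4 NNBbhhww=2 NNbbHHWW=2 NNbbHHWw=4 NNbbHHww=2 NNbbHhWW=4 NNbbHhWw=8 NNbbHhww=4 NNbbhhWW=2 NNbbhhWw=4 NNbbhhww=2 NnBbHHWW=4 NnBbHHWw=8 NnBbHHww=4 NnBbHhWW=8 NnBbHhWw=16 NnBbHhww=8 NnBbhhWW=4 NnBbhhWw=8 NnBbhhww=4 NnbbHHWW=4 NnbbHHWw=8 NnbbHHww=4 NnbbHhWW=8 NnbbHhWw=16 NnbbHhww=8 NnbbhhWW=4 NnbbhhWw=8 Nnbbhhww=4 nnBbHHWW=2 nnBbHHWw=4 nnBbHHww=2 nnBbHhWW=4 nnBbHhWw=8 nnBbHhww=4 nnBbhhWW=2 nnBbhhWw=4 nnBbhhww=2 nnbbHHWW=2 nnbbHHWw=4 nnbbHHww=2 nnbbHhWW=4 nnbbHhWw=8 nnbbHhww=4 nnbbhhWW=2 nnbbhhWw=4 nnbbhhww=2
NnbbHHWW hits 4/256; gcd=4; 4÷4/256÷4 = 1/64

P(NnbbHHWW) = 1/64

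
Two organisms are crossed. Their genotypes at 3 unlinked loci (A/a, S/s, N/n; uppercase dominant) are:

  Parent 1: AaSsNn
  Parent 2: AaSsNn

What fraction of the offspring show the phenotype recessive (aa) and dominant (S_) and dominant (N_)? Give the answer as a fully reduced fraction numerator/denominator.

AaSsNn gametes: ASN×1, ASn×1, AsN×1, Asn×1, aSN×1, aSn×1, asN×1, asn×1
AaSsNn gametes: ASN×1, ASn×1, AsN×1, Asn×1, aSN×1, aSn×1, asN×1, asn×1
AaSsNn×AaSsNn grid (8·8=64): AASSNN=1 AASSNn=2 AASSnn=1 AASsNN=2 AASsNn=4 AASsnn=2 AAssNN=1 AAssNn=2 AAssnn=1 AaSSNN=2 AaSSNn=4 AaSSnn=2 AaSsNN=4 AaSsNn=8 AaSsnn=4 AassNN=2 AassNn=4 Aassnn=2 aaSSNN=1 aaSSNn=2 aaSSnn=1 aaSsNN=2 aaSsNn=4 aaSsnn=2 aassNN=1 aassNn=2 aassnn=1
aa S_ N_ hits 9/64; gcd=1; 9÷1/64÷1 = 9/64

P(aa S_ N_) = 9/64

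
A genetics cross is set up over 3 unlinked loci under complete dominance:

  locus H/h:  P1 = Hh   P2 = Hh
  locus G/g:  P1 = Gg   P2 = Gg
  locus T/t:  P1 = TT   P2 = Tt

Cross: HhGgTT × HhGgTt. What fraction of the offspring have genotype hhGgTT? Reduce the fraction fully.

P(hhGgTT) = 1/16

HhGgTT gametes: HGT×2, HgT×2, hGT×2, hgT×2
HhGgTt gametes: HGT×1, HGt×1, HgT×1, Hgt×1, hGT×1, hGt×1, hgT×1, hgt×1
HhGgTT×HhGgTt grid (8·8=64): HHGGTT=2 HHGGTt=2 HHGgTT=4 HHGgTt=4 HHggTT=2 HHggTt=2 HhGGTT=4 HhGGTt=4 HhGgTT=8 HhGgTt=8 HhggTT=4 HhggTt=4 hhGGTT=2 hhGGTt=2 hhGgTT=4 hhGgTt=4 hhggTT=2 hhggTt=2
hhGgTT hits 4/64; gcd=4; 4÷4/64÷4 = 1/16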